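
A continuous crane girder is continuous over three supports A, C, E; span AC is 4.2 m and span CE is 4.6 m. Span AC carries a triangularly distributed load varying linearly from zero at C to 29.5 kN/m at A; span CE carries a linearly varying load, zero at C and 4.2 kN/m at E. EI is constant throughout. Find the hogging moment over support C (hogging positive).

Insert a hinge at C; M_C is the redundant, and each span becomes simply supported.
Discontinuity in slope at C on the released structure — sum the simple-span end rotations:
  span AC: triangular load, peak 29.5: 7w₀L³/(360EI) = 42.5/EI
  span CE: triangular load, peak 4.2: 7w₀L³/(360EI) = 7.949/EI
  relative rotation θ_0 = (42.5 + 7.949)/EI = 50.45/EI
A unit hogging moment at C produces rotation L₁/(3EI) + L₂/(3EI) = 2.933/EI.
Compatibility: M_C·(L₁+L₂)/(3EI) = θ_0, giving M_C = 17.2 kN·m (hogging).

M_C = 17.2 kN·m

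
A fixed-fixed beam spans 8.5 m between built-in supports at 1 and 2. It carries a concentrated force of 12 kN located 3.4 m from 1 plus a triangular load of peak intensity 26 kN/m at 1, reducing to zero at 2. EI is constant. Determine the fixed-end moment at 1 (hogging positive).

M_1 = 108.6 kN·m

Take the two fixed-end moments M_1, M_2 as redundants; the released structure is the simple span 12.
Simple-span end rotations at 1 and 2 under the given loads:
  at 1: point load 12 at a = 3.4: Pab(L + b)/(6LEI) = 55.49/EI
  at 2: point load 12 at a = 3.4: Pab(L + a)/(6LEI) = 48.55/EI
  at 1: triangular load, peak 26: w₀L³/(45EI) = 354.8/EI
  at 2: triangular load, peak 26: 7w₀L³/(360EI) = 310.5/EI
  θ_10 = 410.3/EI,  θ_20 = 359/EI
Flexibility coefficients: a unit moment at one end gives L/(3EI) there and L/(6EI) at the far end, so f₁₁ = f₂₂ = 2.833/EI and f₁₂ = f₂₁ = 1.417/EI.
Compatibility — zero rotation at each built-in end:
  2.833 M_1 + 1.417 M_2 = 410.3
  1.417 M_1 + 2.833 M_2 = 359
Solving the pair gives M_1 = 108.6 kN·m and M_2 = 72.41 kN·m (hogging).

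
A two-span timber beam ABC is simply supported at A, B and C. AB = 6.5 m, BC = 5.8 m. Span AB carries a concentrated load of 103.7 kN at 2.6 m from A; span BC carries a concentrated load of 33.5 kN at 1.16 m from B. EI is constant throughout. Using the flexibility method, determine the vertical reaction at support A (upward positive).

R_A = 50.98 kN

Release continuity at B by inserting a hinge; the redundant is the internal moment M_B. The primary structure is two simply-supported spans AB and BC.
Discontinuity in slope at B on the released structure — sum the simple-span end rotations:
  span AB: point load 103.7 at a = 2.6: Pab(L + a)/(6LEI) = 245.4/EI
  span BC: point load 33.5 at a = 1.16: Pab(L + b)/(6LEI) = 54.09/EI
  relative rotation θ_0 = (245.4 + 54.09)/EI = 299.4/EI
A unit hogging moment at B produces rotation L₁/(3EI) + L₂/(3EI) = 4.1/EI.
Compatibility: M_B·(L₁+L₂)/(3EI) = θ_0, giving M_B = 73.04 kN·m (hogging).
Span AB, ΣM about A with M_B applied at B: R_B^{AB}·6.5 = 269.6 + 73.04, so R_B^{AB} = 52.72 kN and R_A = 103.7 − 52.72 = 50.98 kN.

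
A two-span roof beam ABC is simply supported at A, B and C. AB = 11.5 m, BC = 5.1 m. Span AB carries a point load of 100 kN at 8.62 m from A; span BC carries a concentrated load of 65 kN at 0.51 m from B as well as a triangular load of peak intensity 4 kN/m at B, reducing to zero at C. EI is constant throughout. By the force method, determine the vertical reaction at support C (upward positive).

R_C = -17.88 kN

Take M_B as the redundant. Released structure: two simple spans AB and BC with a hinge at B.
End slopes at the hinge B, treating each span as simply supported:
  span AB: point load 100 at a = 8.62: Pab(L + a)/(6LEI) = 723.9/EI
  span BC: point load 65 at a = 0.51: Pab(L + b)/(6LEI) = 48.18/EI
  span BC: triangular load, peak 4: w₀L³/(45EI) = 11.79/EI
  relative rotation θ_0 = (723.9 + 59.97)/EI = 783.9/EI
A unit hogging moment at B produces rotation L₁/(3EI) + L₂/(3EI) = 5.533/EI.
Compatibility: M_B·(L₁+L₂)/(3EI) = θ_0, giving M_B = 141.7 kN·m (hogging).
Span BC, ΣM about C: R_B^{BC}·5.1 = 333 + 141.7, so R_B^{BC} = 93.08 kN and R_C = 75.2 − 93.08 = -17.88 kN.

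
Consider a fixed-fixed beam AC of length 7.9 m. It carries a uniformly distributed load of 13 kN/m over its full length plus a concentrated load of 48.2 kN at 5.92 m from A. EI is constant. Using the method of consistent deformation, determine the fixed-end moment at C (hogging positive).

Take the two fixed-end moments M_A, M_C as redundants; the released structure is the simple span AC.
On the primary (simply-supported) span, the end slopes from the loading are:
  at A: UDL 13: wL³/(24EI) = 267.1/EI
  at C: UDL 13: wL³/(24EI) = 267.1/EI
  at A: point load 48.2 at a = 5.92: Pab(L + b)/(6LEI) = 117.8/EI
  at C: point load 48.2 at a = 5.92: Pab(L + a)/(6LEI) = 164.7/EI
  θ_A0 = 384.8/EI,  θ_C0 = 431.8/EI
Flexibility coefficients: a unit moment at one end gives L/(3EI) there and L/(6EI) at the far end, so f₁₁ = f₂₂ = 2.633/EI and f₁₂ = f₂₁ = 1.317/EI.
Compatibility — zero rotation at each built-in end:
  2.633 M_A + 1.317 M_C = 384.8
  1.317 M_A + 2.633 M_C = 431.8
Solving the pair gives M_A = 85.54 kN·m and M_C = 121.2 kN·m (hogging).

M_C = 121.2 kN·m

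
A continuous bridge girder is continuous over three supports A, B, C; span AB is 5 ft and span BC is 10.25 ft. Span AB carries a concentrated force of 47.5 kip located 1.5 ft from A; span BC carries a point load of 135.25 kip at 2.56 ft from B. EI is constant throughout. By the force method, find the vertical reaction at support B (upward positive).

Release continuity at B by inserting a hinge; the redundant is the internal moment M_B. The primary structure is two simply-supported spans AB and BC.
Rotations at B on the released spans (each span's end-slope, ×1/EI):
  span AB: point load 47.5 at a = 1.5: Pab(L + a)/(6LEI) = 54.03/EI
  span BC: point load 135.25 at a = 2.56: Pab(L + b)/(6LEI) = 776.7/EI
  relative rotation θ_0 = (54.03 + 776.7)/EI = 830.7/EI
A unit hogging moment at B produces rotation L₁/(3EI) + L₂/(3EI) = 5.083/EI.
Slope continuity at B: θ_0 = M_B·5.083/EI, so M_B = 830.7/5.083 = 163.4 kip·ft (hogging).
Span AB, ΣM about A with M_B applied at B: R_B^{AB}·5 = 71.25 + 163.4, so R_B^{AB} = 46.93 kip and R_A = 47.5 − 46.93 = 0.5657 kip.
Span BC, ΣM about C: R_B^{BC}·10.25 = 1040 + 163.4, so R_B^{BC} = 117.4 kip and R_C = 135.2 − 117.4 = 17.84 kip.
R_B = 46.93 + 117.4 = 164.3 kip.

R_B = 164.3 kip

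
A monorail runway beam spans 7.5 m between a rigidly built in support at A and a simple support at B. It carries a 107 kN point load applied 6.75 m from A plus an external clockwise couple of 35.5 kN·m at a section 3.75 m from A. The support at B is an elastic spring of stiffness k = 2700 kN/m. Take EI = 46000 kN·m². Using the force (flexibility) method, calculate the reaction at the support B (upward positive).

R_B = 85.92 kN

Remove the prop at B; the released (primary) structure is a cantilever built in at A.
Downward deflection at the released point B due to the loads:
  point load 107 at a = 6.75: Pa²(3L − a)/(6EI) = 12797/EI
  clockwise couple 35.5 at a = 3.75: M₀a(2L − a)/(2EI) = 748.8/EI
  δ_0 = 13546/EI
Tip deflection under a unit load at B: L³/(3EI) = 140.6/EI.
With EI = 46000 kN·m²: δ_0 = 0.29448 m and δ_{BB} = 0.003057 m/kN.
Compatibility — the spring shortens by R_B/k under the reaction it provides: δ_0 − R_B·δ_{BB} = R_B/k. With 1/k = 0.00037 m/kN, R_B = δ_0 / (δ_{BB} + 1/k) = 0.29448 / (0.003057 + 0.00037) = 85.92 kN.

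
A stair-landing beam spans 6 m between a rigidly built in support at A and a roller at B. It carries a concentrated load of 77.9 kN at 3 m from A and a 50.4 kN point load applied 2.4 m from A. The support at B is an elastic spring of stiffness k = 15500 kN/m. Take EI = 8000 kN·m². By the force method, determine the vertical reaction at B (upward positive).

Choose R_B as the redundant. The primary structure is the cantilever fixed at A.
Downward deflection at the released point B due to the loads:
  point load 77.9 at a = 3: Pa²(3L − a)/(6EI) = 1753/EI
  point load 50.4 at a = 2.4: Pa²(3L − a)/(6EI) = 754.8/EI
  δ_0 = 2508/EI
Tip deflection under a unit load at B: L³/(3EI) = 72/EI.
With EI = 8000 kN·m²: δ_0 = 0.31344 m and δ_{BB} = 0.009 m/kN.
Compatibility — the spring shortens by R_B/k under the reaction it provides: δ_0 − R_B·δ_{BB} = R_B/k. With 1/k = 0.000065 m/kN, R_B = δ_0 / (δ_{BB} + 1/k) = 0.31344 / (0.009 + 0.000065) = 34.58 kN.

R_B = 34.58 kN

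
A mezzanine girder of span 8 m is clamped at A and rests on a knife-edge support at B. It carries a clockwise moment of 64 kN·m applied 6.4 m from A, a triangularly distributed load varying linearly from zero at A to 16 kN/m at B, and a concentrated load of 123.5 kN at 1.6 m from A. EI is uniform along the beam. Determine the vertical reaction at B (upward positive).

R_B = 53.64 kN

Release the roller at B. Primary structure: cantilever fixed at A.
Downward deflection at the released point B due to the loads:
  clockwise couple 64 at a = 6.4: M₀a(2L − a)/(2EI) = 1966/EI
  triangular load, peak 16 at the free end: 11w₀L⁴/(120EI) = 6007/EI
  point load 123.5 at a = 1.6: Pa²(3L − a)/(6EI) = 1180/EI
  δ_0 = 9154/EI
Flexibility coefficient — unit upward force at B: δ_{BB} = L³/(3EI) = 170.7/EI.
The prop prevents deflection at B: R_B = δ_0/δ_{BB} = 9154/170.7 = 53.64 kN.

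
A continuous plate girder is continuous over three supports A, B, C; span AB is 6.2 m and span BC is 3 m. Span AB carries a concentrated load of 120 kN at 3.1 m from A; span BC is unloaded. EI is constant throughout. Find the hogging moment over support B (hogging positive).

M_B = 94.01 kN·m

Insert a hinge at B; M_B is the redundant, and each span becomes simply supported.
Discontinuity in slope at B on the released structure — sum the simple-span end rotations:
  span AB: point load 120 at a = 3.1: Pab(L + a)/(6LEI) = 288.3/EI
  relative rotation θ_0 = (288.3 + 0)/EI = 288.3/EI
A unit hogging moment at B produces rotation L₁/(3EI) + L₂/(3EI) = 3.067/EI.
Slope continuity at B: θ_0 = M_B·3.067/EI, so M_B = 288.3/3.067 = 94.01 kN·m (hogging).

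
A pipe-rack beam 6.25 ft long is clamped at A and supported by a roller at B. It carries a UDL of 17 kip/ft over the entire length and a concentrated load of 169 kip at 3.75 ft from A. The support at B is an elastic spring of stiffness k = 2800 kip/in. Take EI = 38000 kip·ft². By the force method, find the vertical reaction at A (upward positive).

Release the roller at B. Primary structure: cantilever fixed at A.
Deflection at B on the released cantilever, summing each load's contribution:
  UDL 17: wL⁴/(8EI) = 3242/EI
  point load 169 at a = 3.75: Pa²(3L − a)/(6EI) = 5941/EI
  δ_0 = 9184/EI
Flexibility coefficient — unit upward force at B: δ_{BB} = L³/(3EI) = 81.38/EI.
With EI = 38000 kip·ft²: δ_0 = 0.24168 ft and δ_{BB} = 0.002142 ft/kip.
Compatibility — the spring shortens by R_B/k under the reaction it provides: δ_0 − R_B·δ_{BB} = R_B/k. With 1/k = 1/(2800×12) ft/kip = 0.00003 ft/kip, R_B = δ_0 / (δ_{BB} + 1/k) = 0.24168 / (0.002142 + 0.00003) = 111.3 kip.
Vertical equilibrium: R_A = ΣP − R_B = 275.2 − 111.3 = 163.9 kip.

R_A = 163.9 kip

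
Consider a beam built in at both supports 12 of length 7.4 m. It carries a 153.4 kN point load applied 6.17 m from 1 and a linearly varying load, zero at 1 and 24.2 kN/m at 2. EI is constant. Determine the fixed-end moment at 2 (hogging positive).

Take the two fixed-end moments M_1, M_2 as redundants; the released structure is the simple span 12.
End rotations of the released simple span under the applied load (×1/EI):
  at 1: point load 153.4 at a = 6.17: Pab(L + b)/(6LEI) = 226.3/EI
  at 2: point load 153.4 at a = 6.17: Pab(L + a)/(6LEI) = 355.8/EI
  at 1: triangular load, peak 24.2: 7w₀L³/(360EI) = 190.7/EI
  at 2: triangular load, peak 24.2: w₀L³/(45EI) = 217.9/EI
  θ_10 = 417/EI,  θ_20 = 573.7/EI
Flexibility coefficients: a unit moment at one end gives L/(3EI) there and L/(6EI) at the far end, so f₁₁ = f₂₂ = 2.467/EI and f₁₂ = f₂₁ = 1.233/EI.
Compatibility — zero rotation at each built-in end:
  2.467 M_1 + 1.233 M_2 = 417
  1.233 M_1 + 2.467 M_2 = 573.7
Solving the pair gives M_1 = 70.32 kN·m and M_2 = 197.4 kN·m (hogging).

M_2 = 197.4 kN·m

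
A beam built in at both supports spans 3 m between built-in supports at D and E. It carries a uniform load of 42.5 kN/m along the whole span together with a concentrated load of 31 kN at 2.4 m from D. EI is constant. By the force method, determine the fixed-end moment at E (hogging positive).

Take the two fixed-end moments M_D, M_E as redundants; the released structure is the simple span DE.
Simple-span end rotations at D and E under the given loads:
  at D: UDL 42.5: wL³/(24EI) = 47.81/EI
  at E: UDL 42.5: wL³/(24EI) = 47.81/EI
  at D: point load 31 at a = 2.4: Pab(L + b)/(6LEI) = 8.928/EI
  at E: point load 31 at a = 2.4: Pab(L + a)/(6LEI) = 13.39/EI
  θ_D0 = 56.74/EI,  θ_E0 = 61.2/EI
Flexibility coefficients: a unit moment at one end gives L/(3EI) there and L/(6EI) at the far end, so f₁₁ = f₂₂ = 1/EI and f₁₂ = f₂₁ = 0.5/EI.
Compatibility — zero rotation at each built-in end:
  1 M_D + 0.5 M_E = 56.74
  0.5 M_D + 1 M_E = 61.2
Solving the pair gives M_D = 34.85 kN·m and M_E = 43.78 kN·m (hogging).

M_E = 43.78 kN·m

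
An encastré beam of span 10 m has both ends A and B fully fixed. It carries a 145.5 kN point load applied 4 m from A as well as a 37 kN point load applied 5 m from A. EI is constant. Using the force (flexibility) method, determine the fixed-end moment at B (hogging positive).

M_B = 185.9 kN·m

Take the two fixed-end moments M_A, M_B as redundants; the released structure is the simple span AB.
End rotations of the released simple span under the applied load (×1/EI):
  at A: point load 145.5 at a = 4: Pab(L + b)/(6LEI) = 931.2/EI
  at B: point load 145.5 at a = 4: Pab(L + a)/(6LEI) = 814.8/EI
  at A: point load 37 at a = 5: Pab(L + b)/(6LEI) = 231.2/EI
  at B: point load 37 at a = 5: Pab(L + a)/(6LEI) = 231.2/EI
  θ_A0 = 1162/EI,  θ_B0 = 1046/EI
Flexibility coefficients: a unit moment at one end gives L/(3EI) there and L/(6EI) at the far end, so f₁₁ = f₂₂ = 3.333/EI and f₁₂ = f₂₁ = 1.667/EI.
Compatibility — zero rotation at each built-in end:
  3.333 M_A + 1.667 M_B = 1162
  1.667 M_A + 3.333 M_B = 1046
Solving the pair gives M_A = 255.8 kN·m and M_B = 185.9 kN·m (hogging).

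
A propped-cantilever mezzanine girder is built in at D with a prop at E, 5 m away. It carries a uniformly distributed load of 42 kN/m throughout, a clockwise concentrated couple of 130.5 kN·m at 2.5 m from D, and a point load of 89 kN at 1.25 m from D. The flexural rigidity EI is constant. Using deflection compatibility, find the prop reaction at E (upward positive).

Take the reaction at E as the redundant and release it; the primary structure is a cantilever fixed at D.
Deflection at E on the released cantilever, summing each load's contribution:
  UDL 42: wL⁴/(8EI) = 3281/EI
  clockwise couple 130.5 at a = 2.5: M₀a(2L − a)/(2EI) = 1223/EI
  point load 89 at a = 1.25: Pa²(3L − a)/(6EI) = 318.7/EI
  δ_0 = 4823/EI
Flexibility coefficient — unit upward force at E: δ_{EE} = L³/(3EI) = 41.67/EI.
Compatibility at E: δ_0 − R_E·δ_{EE} = 0, so R_E = 4823/41.67 = 115.8 kN.

R_E = 115.8 kN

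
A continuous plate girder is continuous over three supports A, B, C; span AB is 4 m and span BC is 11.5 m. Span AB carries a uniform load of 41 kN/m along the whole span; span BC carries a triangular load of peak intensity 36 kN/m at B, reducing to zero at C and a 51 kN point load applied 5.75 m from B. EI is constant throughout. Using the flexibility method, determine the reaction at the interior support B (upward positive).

R_B = 359.5 kN

Insert a hinge at B; M_B is the redundant, and each span becomes simply supported.
Discontinuity in slope at B on the released structure — sum the simple-span end rotations:
  span AB: UDL 41: wL³/(24EI) = 109.3/EI
  span BC: triangular load, peak 36: w₀L³/(45EI) = 1217/EI
  span BC: point load 51 at a = 5.75: Pab(L + b)/(6LEI) = 421.5/EI
  relative rotation θ_0 = (109.3 + 1638)/EI = 1748/EI
A unit hogging moment at B produces rotation L₁/(3EI) + L₂/(3EI) = 5.167/EI.
Compatibility: M_B·(L₁+L₂)/(3EI) = θ_0, giving M_B = 338.2 kN·m (hogging).
Span AB, ΣM about A with M_B applied at B: R_B^{AB}·4 = 328 + 338.2, so R_B^{AB} = 166.6 kN and R_A = 164 − 166.6 = -2.56 kN.
Span BC, ΣM about C: R_B^{BC}·11.5 = 1880 + 338.2, so R_B^{BC} = 192.9 kN and R_C = 258 − 192.9 = 65.09 kN.
R_B = 166.6 + 192.9 = 359.5 kN.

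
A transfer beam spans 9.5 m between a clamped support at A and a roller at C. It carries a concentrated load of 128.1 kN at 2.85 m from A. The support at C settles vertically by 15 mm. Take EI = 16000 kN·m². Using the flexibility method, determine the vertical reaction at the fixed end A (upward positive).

R_A = 113.4 kN

Release the roller at C. Primary structure: cantilever fixed at A.
Free-end deflection of the primary structure under the applied loading (downward +):
  point load 128.1 at a = 2.85: Pa²(3L − a)/(6EI) = 4448/EI
Tip deflection under a unit load at C: L³/(3EI) = 285.8/EI.
With EI = 16000 kN·m²: δ_0 = 0.27801 m and δ_{CC} = 0.017862 m/kN.
Compatibility — the beam at C must follow the support down by 0.015 m: δ_0 − R_C·δ_{CC} = 0.015, so R_C = (0.27801 − 0.015)/0.017862 = 14.72 kN.
Vertical equilibrium: R_A = ΣP − R_C = 128.1 − 14.72 = 113.4 kN.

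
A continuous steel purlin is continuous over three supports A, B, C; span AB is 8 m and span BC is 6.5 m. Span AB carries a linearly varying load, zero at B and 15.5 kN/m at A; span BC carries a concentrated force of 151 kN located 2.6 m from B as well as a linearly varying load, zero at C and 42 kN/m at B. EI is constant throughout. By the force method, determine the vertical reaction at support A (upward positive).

R_A = 20.15 kN

Take M_B as the redundant. Released structure: two simple spans AB and BC with a hinge at B.
Discontinuity in slope at B on the released structure — sum the simple-span end rotations:
  span AB: triangular load, peak 15.5: 7w₀L³/(360EI) = 154.3/EI
  span BC: point load 151 at a = 2.6: Pab(L + b)/(6LEI) = 408.3/EI
  span BC: triangular load, peak 42: w₀L³/(45EI) = 256.3/EI
  relative rotation θ_0 = (154.3 + 664.6)/EI = 818.9/EI
A unit hogging moment at B produces rotation L₁/(3EI) + L₂/(3EI) = 4.833/EI.
Compatibility: M_B·(L₁+L₂)/(3EI) = θ_0, giving M_B = 169.4 kN·m (hogging).
Span AB, ΣM about A with M_B applied at B: R_B^{AB}·8 = 165.3 + 169.4, so R_B^{AB} = 41.85 kN and R_A = 62 − 41.85 = 20.15 kN.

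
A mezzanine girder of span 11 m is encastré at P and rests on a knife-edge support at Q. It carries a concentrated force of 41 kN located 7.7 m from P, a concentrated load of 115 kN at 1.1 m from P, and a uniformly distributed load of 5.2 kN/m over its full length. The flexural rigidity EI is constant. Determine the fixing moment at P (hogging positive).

Take the reaction at Q as the redundant and release it; the primary structure is a cantilever fixed at P.
Free-end deflection of the primary structure under the applied loading (downward +):
  point load 41 at a = 7.7: Pa²(3L − a)/(6EI) = 10250/EI
  point load 115 at a = 1.1: Pa²(3L − a)/(6EI) = 739.8/EI
  UDL 5.2: wL⁴/(8EI) = 9517/EI
  δ_0 = 20507/EI
Tip deflection under a unit load at Q: L³/(3EI) = 443.7/EI.
Compatibility at Q: δ_0 − R_Q·δ_{QQ} = 0, so R_Q = 20507/443.7 = 46.22 kN.
Moment equilibrium about P: M_P = Σ(load moments about P) − R_Q·L = 756.8 − 46.22×11 = 248.4 kN·m.

M_P = 248.4 kN·m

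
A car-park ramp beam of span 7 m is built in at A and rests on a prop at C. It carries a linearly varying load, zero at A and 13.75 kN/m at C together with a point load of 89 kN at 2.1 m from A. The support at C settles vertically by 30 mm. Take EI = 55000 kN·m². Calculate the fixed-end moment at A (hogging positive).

Choose R_C as the redundant. The primary structure is the cantilever fixed at A.
Deflection at C on the released cantilever, summing each load's contribution:
  triangular load, peak 13.75 at the free end: 11w₀L⁴/(120EI) = 3026/EI
  point load 89 at a = 2.1: Pa²(3L − a)/(6EI) = 1236/EI
  δ_0 = 4263/EI
Tip deflection under a unit load at C: L³/(3EI) = 114.3/EI.
With EI = 55000 kN·m²: δ_0 = 0.077502 m and δ_{CC} = 0.002079 m/kN.
Compatibility — the beam at C must follow the support down by 0.03 m: δ_0 − R_C·δ_{CC} = 0.03, so R_C = (0.077502 − 0.03)/0.002079 = 22.85 kN.
Moment equilibrium about A: M_A = Σ(load moments about A) − R_C·L = 411.5 − 22.85×7 = 251.5 kN·m.

M_A = 251.5 kN·m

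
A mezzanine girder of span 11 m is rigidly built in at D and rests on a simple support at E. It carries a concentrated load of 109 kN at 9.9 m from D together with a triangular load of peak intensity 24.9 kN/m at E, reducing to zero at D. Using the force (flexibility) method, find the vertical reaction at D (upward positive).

R_D = 77.92 kN

Take the reaction at E as the redundant and release it; the primary structure is a cantilever fixed at D.
Free-end deflection of the primary structure under the applied loading (downward +):
  point load 109 at a = 9.9: Pa²(3L − a)/(6EI) = 41130/EI
  triangular load, peak 24.9 at the free end: 11w₀L⁴/(120EI) = 33418/EI
  δ_0 = 74548/EI
Tip deflection under a unit load at E: L³/(3EI) = 443.7/EI.
Compatibility at E: δ_0 − R_E·δ_{EE} = 0, so R_E = 74548/443.7 = 168 kN.
Vertical equilibrium: R_D = ΣP − R_E = 245.9 − 168 = 77.92 kN.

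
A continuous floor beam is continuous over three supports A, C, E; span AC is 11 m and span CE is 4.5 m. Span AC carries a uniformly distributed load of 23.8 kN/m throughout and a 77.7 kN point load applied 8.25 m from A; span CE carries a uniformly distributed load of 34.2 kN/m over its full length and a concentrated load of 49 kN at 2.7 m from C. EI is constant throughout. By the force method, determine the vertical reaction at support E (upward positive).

Release continuity at C by inserting a hinge; the redundant is the internal moment M_C. The primary structure is two simply-supported spans AC and CE.
Discontinuity in slope at C on the released structure — sum the simple-span end rotations:
  span AC: UDL 23.8: wL³/(24EI) = 1320/EI
  span AC: point load 77.7 at a = 8.25: Pab(L + a)/(6LEI) = 514.2/EI
  span CE: UDL 34.2: wL³/(24EI) = 129.9/EI
  span CE: point load 49 at a = 2.7: Pab(L + b)/(6LEI) = 55.57/EI
  relative rotation θ_0 = (1834 + 185.4)/EI = 2019/EI
A unit hogging moment at C produces rotation L₁/(3EI) + L₂/(3EI) = 5.167/EI.
Compatibility: M_C·(L₁+L₂)/(3EI) = θ_0, giving M_C = 390.9 kN·m (hogging).
Span CE, ΣM about E: R_C^{CE}·4.5 = 434.5 + 390.9, so R_C^{CE} = 183.4 kN and R_E = 202.9 − 183.4 = 19.49 kN.

R_E = 19.49 kN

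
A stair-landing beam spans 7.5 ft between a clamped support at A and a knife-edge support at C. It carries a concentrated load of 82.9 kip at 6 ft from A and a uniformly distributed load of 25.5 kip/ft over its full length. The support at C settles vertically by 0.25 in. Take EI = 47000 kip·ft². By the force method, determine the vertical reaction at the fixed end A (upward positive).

R_A = 151 kip

Release the roller at C. Primary structure: cantilever fixed at A.
Primary-structure tip deflection at C by superposition:
  point load 82.9 at a = 6: Pa²(3L − a)/(6EI) = 8207/EI
  UDL 25.5: wL⁴/(8EI) = 10085/EI
  δ_0 = 18293/EI
Tip deflection under a unit load at C: L³/(3EI) = 140.6/EI.
With EI = 47000 kip·ft²: δ_0 = 0.3892 ft and δ_{CC} = 0.002992 ft/kip.
Compatibility — the beam at C must follow the support down by 0.02083 ft: δ_0 − R_C·δ_{CC} = 0.02083, so R_C = (0.3892 − 0.02083)/0.002992 = 123.1 kip.
Vertical equilibrium: R_A = ΣP − R_C = 274.1 − 123.1 = 151 kip.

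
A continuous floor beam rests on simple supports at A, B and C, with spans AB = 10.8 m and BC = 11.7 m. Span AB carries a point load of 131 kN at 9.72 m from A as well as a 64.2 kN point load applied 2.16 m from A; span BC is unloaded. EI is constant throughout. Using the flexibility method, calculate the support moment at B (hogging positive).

Release continuity at B by inserting a hinge; the redundant is the internal moment M_B. The primary structure is two simply-supported spans AB and BC.
Rotations at B on the released spans (each span's end-slope, ×1/EI):
  span AB: point load 131 at a = 9.72: Pab(L + a)/(6LEI) = 435.5/EI
  span AB: point load 64.2 at a = 2.16: Pab(L + a)/(6LEI) = 239.6/EI
  relative rotation θ_0 = (675.1 + 0)/EI = 675.1/EI
A unit hogging moment at B produces rotation L₁/(3EI) + L₂/(3EI) = 7.5/EI.
Slope continuity at B: θ_0 = M_B·7.5/EI, so M_B = 675.1/7.5 = 90.01 kN·m (hogging).

M_B = 90.01 kN·m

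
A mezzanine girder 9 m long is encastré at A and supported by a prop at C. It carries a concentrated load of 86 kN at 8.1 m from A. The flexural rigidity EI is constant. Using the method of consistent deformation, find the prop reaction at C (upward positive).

Remove the prop at C; the released (primary) structure is a cantilever built in at A.
Deflection at C on the released cantilever, summing each load's contribution:
  point load 86 at a = 8.1: Pa²(3L − a)/(6EI) = 17774/EI
Flexibility coefficient — unit upward force at C: δ_{CC} = L³/(3EI) = 243/EI.
Compatibility at C: δ_0 − R_C·δ_{CC} = 0, so R_C = 17774/243 = 73.14 kN.

R_C = 73.14 kN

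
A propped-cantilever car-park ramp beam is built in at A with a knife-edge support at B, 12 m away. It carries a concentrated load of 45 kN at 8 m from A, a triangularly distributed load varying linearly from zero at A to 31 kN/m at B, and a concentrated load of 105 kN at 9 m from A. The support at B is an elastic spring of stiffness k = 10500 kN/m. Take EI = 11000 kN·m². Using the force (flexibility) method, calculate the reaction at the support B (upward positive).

R_B = 191.7 kN

Release the roller at B. Primary structure: cantilever fixed at A.
Deflection at B on the released cantilever, summing each load's contribution:
  point load 45 at a = 8: Pa²(3L − a)/(6EI) = 13440/EI
  triangular load, peak 31 at the free end: 11w₀L⁴/(120EI) = 58925/EI
  point load 105 at a = 9: Pa²(3L − a)/(6EI) = 38272/EI
  δ_0 = 110637/EI
Flexibility coefficient — unit upward force at B: δ_{BB} = L³/(3EI) = 576/EI.
With EI = 11000 kN·m²: δ_0 = 10.058 m and δ_{BB} = 0.052364 m/kN.
Compatibility — the spring shortens by R_B/k under the reaction it provides: δ_0 − R_B·δ_{BB} = R_B/k. With 1/k = 0.000095 m/kN, R_B = δ_0 / (δ_{BB} + 1/k) = 10.058 / (0.052364 + 0.000095) = 191.7 kN.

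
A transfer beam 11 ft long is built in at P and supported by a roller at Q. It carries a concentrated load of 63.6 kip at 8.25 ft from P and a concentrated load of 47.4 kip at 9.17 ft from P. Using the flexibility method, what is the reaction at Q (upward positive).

R_Q = 75.93 kip

Take the reaction at Q as the redundant and release it; the primary structure is a cantilever fixed at P.
Primary-structure tip deflection at Q by superposition:
  point load 63.6 at a = 8.25: Pa²(3L − a)/(6EI) = 17856/EI
  point load 47.4 at a = 9.17: Pa²(3L − a)/(6EI) = 15830/EI
  δ_0 = 33687/EI
Flexibility coefficient — unit upward force at Q: δ_{QQ} = L³/(3EI) = 443.7/EI.
The prop prevents deflection at Q: R_Q = δ_0/δ_{QQ} = 33687/443.7 = 75.93 kip.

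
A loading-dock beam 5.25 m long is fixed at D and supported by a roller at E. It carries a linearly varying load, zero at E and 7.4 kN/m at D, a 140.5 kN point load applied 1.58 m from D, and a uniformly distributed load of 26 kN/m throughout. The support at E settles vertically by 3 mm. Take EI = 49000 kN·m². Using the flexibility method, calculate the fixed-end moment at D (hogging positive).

Release the roller at E. Primary structure: cantilever fixed at D.
Deflection at E on the released cantilever, summing each load's contribution:
  triangular load, peak 7.4 at the fixed end: w₀L⁴/(30EI) = 187.4/EI
  point load 140.5 at a = 1.58: Pa²(3L − a)/(6EI) = 828.3/EI
  UDL 26: wL⁴/(8EI) = 2469/EI
  δ_0 = 3485/EI
Flexibility coefficient — unit upward force at E: δ_{EE} = L³/(3EI) = 48.23/EI.
With EI = 49000 kN·m²: δ_0 = 0.071117 m and δ_{EE} = 0.000984 m/kN.
Compatibility — the beam at E must follow the support down by 0.003 m: δ_0 − R_E·δ_{EE} = 0.003, so R_E = (0.071117 − 0.003)/0.000984 = 69.2 kN.
Moment equilibrium about D: M_D = Σ(load moments about D) − R_E·L = 614.3 − 69.2×5.25 = 251 kN·m.

M_D = 251 kN·m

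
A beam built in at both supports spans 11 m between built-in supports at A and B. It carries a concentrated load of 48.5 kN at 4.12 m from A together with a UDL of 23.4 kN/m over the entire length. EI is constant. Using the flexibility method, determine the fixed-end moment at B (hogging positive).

M_B = 282.8 kN·m

Release both end moments; the primary structure is a simply-supported span AB with redundants M_A and M_B.
Simple-span end rotations at A and B under the given loads:
  at A: point load 48.5 at a = 4.12: Pab(L + b)/(6LEI) = 372.4/EI
  at B: point load 48.5 at a = 4.12: Pab(L + a)/(6LEI) = 314.9/EI
  at A: UDL 23.4: wL³/(24EI) = 1298/EI
  at B: UDL 23.4: wL³/(24EI) = 1298/EI
  θ_A0 = 1670/EI,  θ_B0 = 1613/EI
Flexibility coefficients: a unit moment at one end gives L/(3EI) there and L/(6EI) at the far end, so f₁₁ = f₂₂ = 3.667/EI and f₁₂ = f₂₁ = 1.833/EI.
Compatibility — zero rotation at each built-in end:
  3.667 M_A + 1.833 M_B = 1670
  1.833 M_A + 3.667 M_B = 1613
Solving the pair gives M_A = 314.1 kN·m and M_B = 282.8 kN·m (hogging).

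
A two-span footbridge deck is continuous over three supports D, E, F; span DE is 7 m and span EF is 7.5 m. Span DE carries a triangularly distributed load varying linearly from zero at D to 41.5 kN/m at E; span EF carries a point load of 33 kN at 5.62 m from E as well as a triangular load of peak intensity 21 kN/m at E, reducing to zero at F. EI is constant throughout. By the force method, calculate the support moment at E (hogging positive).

M_E = 121.2 kN·m

Insert a hinge at E; M_E is the redundant, and each span becomes simply supported.
Rotations at E on the released spans (each span's end-slope, ×1/EI):
  span DE: triangular load, peak 41.5: w₀L³/(45EI) = 316.3/EI
  span EF: point load 33 at a = 5.62: Pab(L + b)/(6LEI) = 72.68/EI
  span EF: triangular load, peak 21: w₀L³/(45EI) = 196.9/EI
  relative rotation θ_0 = (316.3 + 269.6)/EI = 585.9/EI
A unit hogging moment at E produces rotation L₁/(3EI) + L₂/(3EI) = 4.833/EI.
Slope continuity at E: θ_0 = M_E·4.833/EI, so M_E = 585.9/4.833 = 121.2 kN·m (hogging).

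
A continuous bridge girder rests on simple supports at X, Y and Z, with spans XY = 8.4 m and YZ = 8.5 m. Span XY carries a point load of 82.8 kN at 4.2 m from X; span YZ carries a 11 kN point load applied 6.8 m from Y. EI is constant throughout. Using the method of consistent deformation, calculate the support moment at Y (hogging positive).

Release continuity at Y by inserting a hinge; the redundant is the internal moment M_Y. The primary structure is two simply-supported spans XY and YZ.
Discontinuity in slope at Y on the released structure — sum the simple-span end rotations:
  span XY: point load 82.8 at a = 4.2: Pab(L + a)/(6LEI) = 365.1/EI
  span YZ: point load 11 at a = 6.8: Pab(L + b)/(6LEI) = 25.43/EI
  relative rotation θ_0 = (365.1 + 25.43)/EI = 390.6/EI
A unit hogging moment at Y produces rotation L₁/(3EI) + L₂/(3EI) = 5.633/EI.
Compatibility: M_Y·(L₁+L₂)/(3EI) = θ_0, giving M_Y = 69.33 kN·m (hogging).

M_Y = 69.33 kN·m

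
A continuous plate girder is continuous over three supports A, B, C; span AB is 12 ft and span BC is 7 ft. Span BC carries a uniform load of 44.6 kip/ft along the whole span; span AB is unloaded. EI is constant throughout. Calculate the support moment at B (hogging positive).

M_B = 100.6 kip·ft

Insert a hinge at B; M_B is the redundant, and each span becomes simply supported.
Rotations at B on the released spans (each span's end-slope, ×1/EI):
  span BC: UDL 44.6: wL³/(24EI) = 637.4/EI
  relative rotation θ_0 = (0 + 637.4)/EI = 637.4/EI
A unit hogging moment at B produces rotation L₁/(3EI) + L₂/(3EI) = 6.333/EI.
Compatibility: M_B·(L₁+L₂)/(3EI) = θ_0, giving M_B = 100.6 kip·ft (hogging).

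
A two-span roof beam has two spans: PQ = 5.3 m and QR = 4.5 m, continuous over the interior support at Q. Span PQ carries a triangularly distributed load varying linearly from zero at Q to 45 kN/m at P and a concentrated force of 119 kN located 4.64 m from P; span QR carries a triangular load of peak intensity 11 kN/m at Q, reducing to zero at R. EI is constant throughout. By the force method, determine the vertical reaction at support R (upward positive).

R_R = -9.876 kN

Release continuity at Q by inserting a hinge; the redundant is the internal moment M_Q. The primary structure is two simply-supported spans PQ and QR.
Rotations at Q on the released spans (each span's end-slope, ×1/EI):
  span PQ: triangular load, peak 45: 7w₀L³/(360EI) = 130.3/EI
  span PQ: point load 119 at a = 4.64: Pab(L + a)/(6LEI) = 113.9/EI
  span QR: triangular load, peak 11: w₀L³/(45EI) = 22.27/EI
  relative rotation θ_0 = (244.2 + 22.27)/EI = 266.5/EI
A unit hogging moment at Q produces rotation L₁/(3EI) + L₂/(3EI) = 3.267/EI.
Compatibility: M_Q·(L₁+L₂)/(3EI) = θ_0, giving M_Q = 81.57 kN·m (hogging).
Span QR, ΣM about R: R_Q^{QR}·4.5 = 74.25 + 81.57, so R_Q^{QR} = 34.63 kN and R_R = 24.75 − 34.63 = -9.876 kN.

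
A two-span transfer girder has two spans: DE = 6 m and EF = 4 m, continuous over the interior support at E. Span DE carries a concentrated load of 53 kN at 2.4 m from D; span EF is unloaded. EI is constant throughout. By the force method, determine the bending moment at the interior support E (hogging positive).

Insert a hinge at E; M_E is the redundant, and each span becomes simply supported.
Rotations at E on the released spans (each span's end-slope, ×1/EI):
  span DE: point load 53 at a = 2.4: Pab(L + a)/(6LEI) = 106.8/EI
  relative rotation θ_0 = (106.8 + 0)/EI = 106.8/EI
A unit hogging moment at E produces rotation L₁/(3EI) + L₂/(3EI) = 3.333/EI.
Compatibility: M_E·(L₁+L₂)/(3EI) = θ_0, giving M_E = 32.05 kN·m (hogging).

M_E = 32.05 kN·m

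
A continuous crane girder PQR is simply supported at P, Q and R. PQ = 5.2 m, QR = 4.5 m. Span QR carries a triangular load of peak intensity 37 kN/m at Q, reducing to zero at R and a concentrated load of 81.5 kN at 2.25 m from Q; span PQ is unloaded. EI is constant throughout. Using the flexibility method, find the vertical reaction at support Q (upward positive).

R_Q = 119.1 kN

Insert a hinge at Q; M_Q is the redundant, and each span becomes simply supported.
Rotations at Q on the released spans (each span's end-slope, ×1/EI):
  span QR: triangular load, peak 37: w₀L³/(45EI) = 74.92/EI
  span QR: point load 81.5 at a = 2.25: Pab(L + b)/(6LEI) = 103.1/EI
  relative rotation θ_0 = (0 + 178.1)/EI = 178.1/EI
A unit hogging moment at Q produces rotation L₁/(3EI) + L₂/(3EI) = 3.233/EI.
Slope continuity at Q: θ_0 = M_Q·3.233/EI, so M_Q = 178.1/3.233 = 55.07 kN·m (hogging).
Span PQ, ΣM about P with M_Q applied at Q: R_Q^{PQ}·5.2 = 0 + 55.07, so R_Q^{PQ} = 10.59 kN and R_P = 0 − 10.59 = -10.59 kN.
Span QR, ΣM about R: R_Q^{QR}·4.5 = 433.1 + 55.07, so R_Q^{QR} = 108.5 kN and R_R = 164.8 − 108.5 = 56.26 kN.
R_Q = 10.59 + 108.5 = 119.1 kN.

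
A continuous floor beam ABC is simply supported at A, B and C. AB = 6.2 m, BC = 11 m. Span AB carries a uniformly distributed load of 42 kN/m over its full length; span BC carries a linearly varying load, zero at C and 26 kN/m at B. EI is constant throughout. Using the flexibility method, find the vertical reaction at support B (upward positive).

Take M_B as the redundant. Released structure: two simple spans AB and BC with a hinge at B.
Discontinuity in slope at B on the released structure — sum the simple-span end rotations:
  span AB: UDL 42: wL³/(24EI) = 417.1/EI
  span BC: triangular load, peak 26: w₀L³/(45EI) = 769/EI
  relative rotation θ_0 = (417.1 + 769)/EI = 1186/EI
A unit hogging moment at B produces rotation L₁/(3EI) + L₂/(3EI) = 5.733/EI.
Compatibility: M_B·(L₁+L₂)/(3EI) = θ_0, giving M_B = 206.9 kN·m (hogging).
Span AB, ΣM about A with M_B applied at B: R_B^{AB}·6.2 = 807.2 + 206.9, so R_B^{AB} = 163.6 kN and R_A = 260.4 − 163.6 = 96.83 kN.
Span BC, ΣM about C: R_B^{BC}·11 = 1049 + 206.9, so R_B^{BC} = 114.1 kN and R_C = 143 − 114.1 = 28.86 kN.
R_B = 163.6 + 114.1 = 277.7 kN.

R_B = 277.7 kN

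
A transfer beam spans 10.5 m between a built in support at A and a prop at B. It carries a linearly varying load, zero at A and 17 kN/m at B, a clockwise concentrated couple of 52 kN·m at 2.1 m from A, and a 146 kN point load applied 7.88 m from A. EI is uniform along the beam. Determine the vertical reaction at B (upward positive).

R_B = 144.3 kN

Remove the prop at B; the released (primary) structure is a cantilever built in at A.
Primary-structure tip deflection at B by superposition:
  triangular load, peak 17 at the free end: 11w₀L⁴/(120EI) = 18942/EI
  clockwise couple 52 at a = 2.1: M₀a(2L − a)/(2EI) = 1032/EI
  point load 146 at a = 7.88: Pa²(3L − a)/(6EI) = 35689/EI
  δ_0 = 55663/EI
Flexibility coefficient — unit upward force at B: δ_{BB} = L³/(3EI) = 385.9/EI.
The prop prevents deflection at B: R_B = δ_0/δ_{BB} = 55663/385.9 = 144.3 kN.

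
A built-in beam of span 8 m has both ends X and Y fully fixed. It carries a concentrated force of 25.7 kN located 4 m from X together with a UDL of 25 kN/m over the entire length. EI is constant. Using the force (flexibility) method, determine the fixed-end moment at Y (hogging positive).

Release both end moments; the primary structure is a simply-supported span XY with redundants M_X and M_Y.
End rotations of the released simple span under the applied load (×1/EI):
  at X: point load 25.7 at a = 4: Pab(L + b)/(6LEI) = 102.8/EI
  at Y: point load 25.7 at a = 4: Pab(L + a)/(6LEI) = 102.8/EI
  at X: UDL 25: wL³/(24EI) = 533.3/EI
  at Y: UDL 25: wL³/(24EI) = 533.3/EI
  θ_X0 = 636.1/EI,  θ_Y0 = 636.1/EI
Flexibility coefficients: a unit moment at one end gives L/(3EI) there and L/(6EI) at the far end, so f₁₁ = f₂₂ = 2.667/EI and f₁₂ = f₂₁ = 1.333/EI.
Compatibility — zero rotation at each built-in end:
  2.667 M_X + 1.333 M_Y = 636.1
  1.333 M_X + 2.667 M_Y = 636.1
Solving the pair gives M_X = 159 kN·m and M_Y = 159 kN·m (hogging).

M_Y = 159 kN·m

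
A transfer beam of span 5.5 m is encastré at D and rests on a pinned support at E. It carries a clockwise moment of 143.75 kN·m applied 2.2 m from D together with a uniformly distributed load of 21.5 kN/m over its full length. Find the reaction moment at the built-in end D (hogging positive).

M_D = 87.05 kN·m

Take the reaction at E as the redundant and release it; the primary structure is a cantilever fixed at D.
Deflection at E on the released cantilever, summing each load's contribution:
  clockwise couple 143.75 at a = 2.2: M₀a(2L − a)/(2EI) = 1392/EI
  UDL 21.5: wL⁴/(8EI) = 2459/EI
  δ_0 = 3851/EI
Flexibility coefficient — unit upward force at E: δ_{EE} = L³/(3EI) = 55.46/EI.
The prop prevents deflection at E: R_E = δ_0/δ_{EE} = 3851/55.46 = 69.43 kN.
Moment equilibrium about D: M_D = Σ(load moments about D) − R_E·L = 468.9 − 69.43×5.5 = 87.05 kN·m.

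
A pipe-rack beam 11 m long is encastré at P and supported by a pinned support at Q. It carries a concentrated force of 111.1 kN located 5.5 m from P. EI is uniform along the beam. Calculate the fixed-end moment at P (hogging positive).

M_P = 229.1 kN·m

Remove the prop at Q; the released (primary) structure is a cantilever built in at P.
Downward deflection at the released point Q due to the loads:
  point load 111.1 at a = 5.5: Pa²(3L − a)/(6EI) = 15404/EI
Tip deflection under a unit load at Q: L³/(3EI) = 443.7/EI.
Compatibility at Q: δ_0 − R_Q·δ_{QQ} = 0, so R_Q = 15404/443.7 = 34.72 kN.
Moment equilibrium about P: M_P = Σ(load moments about P) − R_Q·L = 611 − 34.72×11 = 229.1 kN·m.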